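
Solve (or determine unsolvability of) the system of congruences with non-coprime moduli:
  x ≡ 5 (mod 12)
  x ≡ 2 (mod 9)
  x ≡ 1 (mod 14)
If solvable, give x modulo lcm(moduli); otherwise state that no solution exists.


Moduli 12, 9, 14 are not pairwise coprime, so CRT works modulo lcm(m_i) when all pairwise compatibility conditions hold.
Pairwise compatibility: gcd(m_i, m_j) must divide a_i - a_j for every pair.
Merge one congruence at a time:
  Start: x ≡ 5 (mod 12).
  Combine with x ≡ 2 (mod 9): gcd(12, 9) = 3; 2 - 5 = -3, which IS divisible by 3, so compatible.
    Write x = 5 + 12·t and substitute into x ≡ 2 (mod 9): 12·t ≡ 2 − 5 = -3 (mod 9).
    Divide the congruence (and modulus) by g = 3: 4·t ≡ -1 (mod 3).
    Reduce coefficients mod 3: 1·t ≡ 2 (mod 3).
    So t ≡ 2 (mod 3).
    Then x = 5 + 12·2 = 29, valid modulo lcm(12, 9) = 36: x ≡ 29 (mod 36).
  Combine with x ≡ 1 (mod 14): gcd(36, 14) = 2; 1 - 29 = -28, which IS divisible by 2, so compatible.
    Write x = 29 + 36·t and substitute into x ≡ 1 (mod 14): 36·t ≡ 1 − 29 = -28 (mod 14).
    Divide the congruence (and modulus) by g = 2: 18·t ≡ -14 (mod 7).
    Reduce coefficients mod 7: 4·t ≡ 0 (mod 7).
    The inverse of 4 mod 7 is 2 (since 4·2 = 8 = 1·7 + 1), so t ≡ 2·0 = 0 ≡ 0 (mod 7).
    Then x = 29 + 36·0 = 29, valid modulo lcm(36, 14) = 252: x ≡ 29 (mod 252).
Verify: 29 mod 12 = 5, 29 mod 9 = 2, 29 mod 14 = 1.

x ≡ 29 (mod 252).


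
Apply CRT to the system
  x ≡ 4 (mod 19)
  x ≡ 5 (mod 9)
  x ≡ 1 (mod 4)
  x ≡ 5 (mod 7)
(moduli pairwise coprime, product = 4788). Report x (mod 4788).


Product of moduli M = 19 · 9 · 4 · 7 = 4788.
Merge one congruence at a time:
  Start: x ≡ 4 (mod 19).
  Combine with x ≡ 5 (mod 9); new modulus lcm = 171.
    Write x = 4 + 19·t and substitute into x ≡ 5 (mod 9): 19·t ≡ 5 − 4 = 1 (mod 9).
    Reduce coefficients mod 9: 1·t ≡ 1 (mod 9).
    So t ≡ 1 (mod 9).
    Then x = 4 + 19·1 = 23, valid modulo lcm(19, 9) = 171: x ≡ 23 (mod 171).
  Combine with x ≡ 1 (mod 4); new modulus lcm = 684.
    Write x = 23 + 171·t and substitute into x ≡ 1 (mod 4): 171·t ≡ 1 − 23 = -22 (mod 4).
    Reduce coefficients mod 4: 3·t ≡ 2 (mod 4).
    The inverse of 3 mod 4 is 3 (since 3·3 = 9 = 2·4 + 1), so t ≡ 3·2 = 6 ≡ 2 (mod 4).
    Then x = 23 + 171·2 = 365, valid modulo lcm(171, 4) = 684: x ≡ 365 (mod 684).
  Combine with x ≡ 5 (mod 7); new modulus lcm = 4788.
    Write x = 365 + 684·t and substitute into x ≡ 5 (mod 7): 684·t ≡ 5 − 365 = -360 (mod 7).
    Reduce coefficients mod 7: 5·t ≡ 4 (mod 7).
    The inverse of 5 mod 7 is 3 (since 5·3 = 15 = 2·7 + 1), so t ≡ 3·4 = 12 ≡ 5 (mod 7).
    Then x = 365 + 684·5 = 3785, valid modulo lcm(684, 7) = 4788: x ≡ 3785 (mod 4788).
Verify against each original: 3785 mod 19 = 4, 3785 mod 9 = 5, 3785 mod 4 = 1, 3785 mod 7 = 5.

x ≡ 3785 (mod 4788).


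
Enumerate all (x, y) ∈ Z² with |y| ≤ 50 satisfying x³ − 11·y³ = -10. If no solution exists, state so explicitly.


The equation is x³ - 11y³ = -10. For fixed y, x³ = 11·y³ − 10, so a solution requires the RHS to be a perfect cube.
Strategy: iterate y from -50 to 50, compute RHS = 11·y³ − 10, and check whether it is a (positive or negative) perfect cube.
Check small values of y:
  y = 0: RHS = -10 is not a perfect cube.
  y = 1: RHS = 1 = (1)³ ⇒ x = 1 works.
  y = -1: RHS = -21 is not a perfect cube.
  y = 2: RHS = 78 is not a perfect cube.
  y = -2: RHS = -98 is not a perfect cube.
  y = 3: RHS = 287 is not a perfect cube.
  y = -3: RHS = -307 is not a perfect cube.
Continuing the search up to |y| = 50 finds no further solutions beyond those listed.
Collected solutions: (1, 1).

Solutions (with |y| ≤ 50): (1, 1).


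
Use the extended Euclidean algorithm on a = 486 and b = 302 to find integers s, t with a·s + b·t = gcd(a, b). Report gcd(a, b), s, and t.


Euclidean algorithm on (486, 302) — divide until remainder is 0:
  486 = 1 · 302 + 184
  302 = 1 · 184 + 118
  184 = 1 · 118 + 66
  118 = 1 · 66 + 52
  66 = 1 · 52 + 14
  52 = 3 · 14 + 10
  14 = 1 · 10 + 4
  10 = 2 · 4 + 2
  4 = 2 · 2 + 0
gcd(486, 302) = 2.
Track Bezout coefficients alongside the remainders: start with r₀ = 486 = a·1 + b·0 (s = 1, t = 0) and r₁ = 302 = a·0 + b·1 (s = 0, t = 1); each new remainder r_{k+1} = r_{k-1} − q_k·r_k inherits s_{k+1} = s_{k-1} − q_k·s_k, t_{k+1} = t_{k-1} − q_k·t_k, so r_k = a·s_k + b·t_k at every step:
  q = 1: r = 184, s = 1 − 1·0 = 1, t = 0 − 1·1 = -1  (check: 486·1 + 302·(-1) = 184)
  q = 1: r = 118, s = 0 − 1·1 = -1, t = 1 − 1·(-1) = 2  (check: 486·(-1) + 302·2 = 118)
  q = 1: r = 66, s = 1 − 1·(-1) = 2, t = -1 − 1·2 = -3  (check: 486·2 + 302·(-3) = 66)
  q = 1: r = 52, s = -1 − 1·2 = -3, t = 2 − 1·(-3) = 5  (check: 486·(-3) + 302·5 = 52)
  q = 1: r = 14, s = 2 − 1·(-3) = 5, t = -3 − 1·5 = -8  (check: 486·5 + 302·(-8) = 14)
  q = 3: r = 10, s = -3 − 3·5 = -18, t = 5 − 3·(-8) = 29  (check: 486·(-18) + 302·29 = 10)
  q = 1: r = 4, s = 5 − 1·(-18) = 23, t = -8 − 1·29 = -37  (check: 486·23 + 302·(-37) = 4)
  q = 2: r = 2, s = -18 − 2·23 = -64, t = 29 − 2·(-37) = 103  (check: 486·(-64) + 302·103 = 2)
The row with r = 2 (the gcd) gives the Bezout coefficients s = -64, t = 103.
Result: 486 · (-64) + 302 · (103) = 2.

gcd(486, 302) = 2; s = -64, t = 103 (check: 486·(-64) + 302·103 = 2).


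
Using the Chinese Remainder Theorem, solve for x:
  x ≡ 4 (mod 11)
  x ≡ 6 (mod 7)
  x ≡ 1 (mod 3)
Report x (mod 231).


Moduli 11, 7, 3 are pairwise coprime; by CRT there is a unique solution modulo M = 11 · 7 · 3 = 231.
Solve pairwise, accumulating the modulus:
  Start with x ≡ 4 (mod 11).
  Combine with x ≡ 6 (mod 7): since gcd(11, 7) = 1, we get a unique residue mod 77.
    Write x = 4 + 11·t and substitute into x ≡ 6 (mod 7): 11·t ≡ 6 − 4 = 2 (mod 7).
    Reduce coefficients mod 7: 4·t ≡ 2 (mod 7).
    The inverse of 4 mod 7 is 2 (since 4·2 = 8 = 1·7 + 1), so t ≡ 2·2 = 4 ≡ 4 (mod 7).
    Then x = 4 + 11·4 = 48, valid modulo lcm(11, 7) = 77: x ≡ 48 (mod 77).
  Combine with x ≡ 1 (mod 3): since gcd(77, 3) = 1, we get a unique residue mod 231.
    Write x = 48 + 77·t and substitute into x ≡ 1 (mod 3): 77·t ≡ 1 − 48 = -47 (mod 3).
    Reduce coefficients mod 3: 2·t ≡ 1 (mod 3).
    The inverse of 2 mod 3 is 2 (since 2·2 = 4 = 1·3 + 1), so t ≡ 2·1 = 2 ≡ 2 (mod 3).
    Then x = 48 + 77·2 = 202, valid modulo lcm(77, 3) = 231: x ≡ 202 (mod 231).
Verify: 202 mod 11 = 4 ✓, 202 mod 7 = 6 ✓, 202 mod 3 = 1 ✓.

x ≡ 202 (mod 231).


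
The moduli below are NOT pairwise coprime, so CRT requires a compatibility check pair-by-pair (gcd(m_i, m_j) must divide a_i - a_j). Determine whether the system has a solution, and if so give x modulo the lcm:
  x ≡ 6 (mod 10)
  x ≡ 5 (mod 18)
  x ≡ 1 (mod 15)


Moduli 10, 18, 15 are not pairwise coprime, so CRT works modulo lcm(m_i) when all pairwise compatibility conditions hold.
Pairwise compatibility: gcd(m_i, m_j) must divide a_i - a_j for every pair.
Merge one congruence at a time:
  Start: x ≡ 6 (mod 10).
  Combine with x ≡ 5 (mod 18): gcd(10, 18) = 2, and 5 - 6 = -1 is NOT divisible by 2.
    ⇒ system is inconsistent (no integer solution).

No solution (the system is inconsistent).


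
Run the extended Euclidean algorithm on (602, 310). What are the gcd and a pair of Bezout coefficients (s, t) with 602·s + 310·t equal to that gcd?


Euclidean algorithm on (602, 310) — divide until remainder is 0:
  602 = 1 · 310 + 292
  310 = 1 · 292 + 18
  292 = 16 · 18 + 4
  18 = 4 · 4 + 2
  4 = 2 · 2 + 0
gcd(602, 310) = 2.
Track Bezout coefficients alongside the remainders: start with r₀ = 602 = a·1 + b·0 (s = 1, t = 0) and r₁ = 310 = a·0 + b·1 (s = 0, t = 1); each new remainder r_{k+1} = r_{k-1} − q_k·r_k inherits s_{k+1} = s_{k-1} − q_k·s_k, t_{k+1} = t_{k-1} − q_k·t_k, so r_k = a·s_k + b·t_k at every step:
  q = 1: r = 292, s = 1 − 1·0 = 1, t = 0 − 1·1 = -1  (check: 602·1 + 310·(-1) = 292)
  q = 1: r = 18, s = 0 − 1·1 = -1, t = 1 − 1·(-1) = 2  (check: 602·(-1) + 310·2 = 18)
  q = 16: r = 4, s = 1 − 16·(-1) = 17, t = -1 − 16·2 = -33  (check: 602·17 + 310·(-33) = 4)
  q = 4: r = 2, s = -1 − 4·17 = -69, t = 2 − 4·(-33) = 134  (check: 602·(-69) + 310·134 = 2)
The row with r = 2 (the gcd) gives the Bezout coefficients s = -69, t = 134.
Result: 602 · (-69) + 310 · (134) = 2.

gcd(602, 310) = 2; s = -69, t = 134 (check: 602·(-69) + 310·134 = 2).


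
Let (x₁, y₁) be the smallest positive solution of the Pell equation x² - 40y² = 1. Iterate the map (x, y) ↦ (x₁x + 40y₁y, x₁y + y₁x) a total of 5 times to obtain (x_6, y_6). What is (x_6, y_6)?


Step 1: Find the fundamental solution (x₁, y₁) of x² - 40y² = 1.
  Expand √40 as a continued fraction. a₀ = ⌊√40⌋ = 6; iterate m_{k+1} = d_k·a_k − m_k, d_{k+1} = (40 − m_{k+1}²)/d_k, a_{k+1} = ⌊(a₀ + m_{k+1})/d_{k+1}⌋ (starting m₀ = 0, d₀ = 1), with convergents p_k = a_k·p_{k-1} + p_{k-2}, q_k = a_k·q_{k-1} + q_{k-2} (p₋₁ = 1, q₋₁ = 0):
  k = 0: a₀ = 6; p₀/q₀ = 6/1; p₀² − 40·q₀² = 36 − 40 = -4.
  k = 1: m = 6, d = 4, a = ⌊(6 + 6)/4⌋ = 3; p/q = (3·6 + 1)/(3·1 + 0) = 19/3; p² − 40·q² = 361 − 360 = 1.
  The first convergent with p² − 40·q² = 1 gives the fundamental solution (x₁, y₁) = (19, 3).
Step 2: Apply the recurrence (x_{n+1}, y_{n+1}) = (x₁x_n + 40y₁y_n, x₁y_n + y₁x_n) repeatedly.
  From (x_1, y_1) = (19, 3): x_2 = 19·19 + 40·3·3 = 721; y_2 = 19·3 + 3·19 = 114.
  From (x_2, y_2) = (721, 114): x_3 = 19·721 + 40·3·114 = 27379; y_3 = 19·114 + 3·721 = 4329.
  From (x_3, y_3) = (27379, 4329): x_4 = 19·27379 + 40·3·4329 = 1039681; y_4 = 19·4329 + 3·27379 = 164388.
  From (x_4, y_4) = (1039681, 164388): x_5 = 19·1039681 + 40·3·164388 = 39480499; y_5 = 19·164388 + 3·1039681 = 6242415.
  From (x_5, y_5) = (39480499, 6242415): x_6 = 19·39480499 + 40·3·6242415 = 1499219281; y_6 = 19·6242415 + 3·39480499 = 237047382.
Step 3: Verify x_6² - 40·y_6² = 2247658452522156961 - 2247658452522156960 = 1 (should be 1). ✓

(x_1, y_1) = (19, 3); (x_6, y_6) = (1499219281, 237047382).


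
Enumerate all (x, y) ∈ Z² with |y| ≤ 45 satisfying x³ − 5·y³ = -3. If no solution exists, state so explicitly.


The equation is x³ - 5y³ = -3. For fixed y, x³ = 5·y³ − 3, so a solution requires the RHS to be a perfect cube.
Strategy: iterate y from -45 to 45, compute RHS = 5·y³ − 3, and check whether it is a (positive or negative) perfect cube.
Check small values of y:
  y = 0: RHS = -3 is not a perfect cube.
  y = 1: RHS = 2 is not a perfect cube.
  y = -1: RHS = -8 = (-2)³ ⇒ x = -2 works.
  y = 2: RHS = 37 is not a perfect cube.
  y = -2: RHS = -43 is not a perfect cube.
  y = 3: RHS = 132 is not a perfect cube.
  y = -3: RHS = -138 is not a perfect cube.
Continuing the search up to |y| = 45 finds no further solutions beyond those listed.
Collected solutions: (-2, -1).

Solutions (with |y| ≤ 45): (-2, -1).


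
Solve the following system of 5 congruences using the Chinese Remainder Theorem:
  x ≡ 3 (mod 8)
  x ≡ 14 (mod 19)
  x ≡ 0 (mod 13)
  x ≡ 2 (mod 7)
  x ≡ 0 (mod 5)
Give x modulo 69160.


Product of moduli M = 8 · 19 · 13 · 7 · 5 = 69160.
Merge one congruence at a time:
  Start: x ≡ 3 (mod 8).
  Combine with x ≡ 14 (mod 19); new modulus lcm = 152.
    Write x = 3 + 8·t and substitute into x ≡ 14 (mod 19): 8·t ≡ 14 − 3 = 11 (mod 19).
    The inverse of 8 mod 19 is 12 (since 8·12 = 96 = 5·19 + 1), so t ≡ 12·11 = 132 ≡ 18 (mod 19).
    Then x = 3 + 8·18 = 147, valid modulo lcm(8, 19) = 152: x ≡ 147 (mod 152).
  Combine with x ≡ 0 (mod 13); new modulus lcm = 1976.
    Write x = 147 + 152·t and substitute into x ≡ 0 (mod 13): 152·t ≡ 0 − 147 = -147 (mod 13).
    Reduce coefficients mod 13: 9·t ≡ 9 (mod 13).
    The inverse of 9 mod 13 is 3 (since 9·3 = 27 = 2·13 + 1), so t ≡ 3·9 = 27 ≡ 1 (mod 13).
    Then x = 147 + 152·1 = 299, valid modulo lcm(152, 13) = 1976: x ≡ 299 (mod 1976).
  Combine with x ≡ 2 (mod 7); new modulus lcm = 13832.
    Write x = 299 + 1976·t and substitute into x ≡ 2 (mod 7): 1976·t ≡ 2 − 299 = -297 (mod 7).
    Reduce coefficients mod 7: 2·t ≡ 4 (mod 7).
    The inverse of 2 mod 7 is 4 (since 2·4 = 8 = 1·7 + 1), so t ≡ 4·4 = 16 ≡ 2 (mod 7).
    Then x = 299 + 1976·2 = 4251, valid modulo lcm(1976, 7) = 13832: x ≡ 4251 (mod 13832).
  Combine with x ≡ 0 (mod 5); new modulus lcm = 69160.
    Write x = 4251 + 13832·t and substitute into x ≡ 0 (mod 5): 13832·t ≡ 0 − 4251 = -4251 (mod 5).
    Reduce coefficients mod 5: 2·t ≡ 4 (mod 5).
    The inverse of 2 mod 5 is 3 (since 2·3 = 6 = 1·5 + 1), so t ≡ 3·4 = 12 ≡ 2 (mod 5).
    Then x = 4251 + 13832·2 = 31915, valid modulo lcm(13832, 5) = 69160: x ≡ 31915 (mod 69160).
Verify against each original: 31915 mod 8 = 3, 31915 mod 19 = 14, 31915 mod 13 = 0, 31915 mod 7 = 2, 31915 mod 5 = 0.

x ≡ 31915 (mod 69160).


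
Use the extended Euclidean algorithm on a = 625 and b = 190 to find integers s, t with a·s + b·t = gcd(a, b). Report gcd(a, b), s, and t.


Euclidean algorithm on (625, 190) — divide until remainder is 0:
  625 = 3 · 190 + 55
  190 = 3 · 55 + 25
  55 = 2 · 25 + 5
  25 = 5 · 5 + 0
gcd(625, 190) = 5.
Track Bezout coefficients alongside the remainders: start with r₀ = 625 = a·1 + b·0 (s = 1, t = 0) and r₁ = 190 = a·0 + b·1 (s = 0, t = 1); each new remainder r_{k+1} = r_{k-1} − q_k·r_k inherits s_{k+1} = s_{k-1} − q_k·s_k, t_{k+1} = t_{k-1} − q_k·t_k, so r_k = a·s_k + b·t_k at every step:
  q = 3: r = 55, s = 1 − 3·0 = 1, t = 0 − 3·1 = -3  (check: 625·1 + 190·(-3) = 55)
  q = 3: r = 25, s = 0 − 3·1 = -3, t = 1 − 3·(-3) = 10  (check: 625·(-3) + 190·10 = 25)
  q = 2: r = 5, s = 1 − 2·(-3) = 7, t = -3 − 2·10 = -23  (check: 625·7 + 190·(-23) = 5)
The row with r = 5 (the gcd) gives the Bezout coefficients s = 7, t = -23.
Result: 625 · (7) + 190 · (-23) = 5.

gcd(625, 190) = 5; s = 7, t = -23 (check: 625·7 + 190·(-23) = 5).


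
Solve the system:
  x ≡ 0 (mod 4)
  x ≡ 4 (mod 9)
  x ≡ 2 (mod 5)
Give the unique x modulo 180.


Moduli 4, 9, 5 are pairwise coprime; by CRT there is a unique solution modulo M = 4 · 9 · 5 = 180.
Solve pairwise, accumulating the modulus:
  Start with x ≡ 0 (mod 4).
  Combine with x ≡ 4 (mod 9): since gcd(4, 9) = 1, we get a unique residue mod 36.
    Write x = 0 + 4·t and substitute into x ≡ 4 (mod 9): 4·t ≡ 4 − 0 = 4 (mod 9).
    The inverse of 4 mod 9 is 7 (since 4·7 = 28 = 3·9 + 1), so t ≡ 7·4 = 28 ≡ 1 (mod 9).
    Then x = 0 + 4·1 = 4, valid modulo lcm(4, 9) = 36: x ≡ 4 (mod 36).
  Combine with x ≡ 2 (mod 5): since gcd(36, 5) = 1, we get a unique residue mod 180.
    Write x = 4 + 36·t and substitute into x ≡ 2 (mod 5): 36·t ≡ 2 − 4 = -2 (mod 5).
    Reduce coefficients mod 5: 1·t ≡ 3 (mod 5).
    So t ≡ 3 (mod 5).
    Then x = 4 + 36·3 = 112, valid modulo lcm(36, 5) = 180: x ≡ 112 (mod 180).
Verify: 112 mod 4 = 0 ✓, 112 mod 9 = 4 ✓, 112 mod 5 = 2 ✓.

x ≡ 112 (mod 180).


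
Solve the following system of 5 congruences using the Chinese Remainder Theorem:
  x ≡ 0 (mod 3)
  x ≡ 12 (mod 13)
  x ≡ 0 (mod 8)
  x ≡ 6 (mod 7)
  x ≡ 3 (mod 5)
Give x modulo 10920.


Product of moduli M = 3 · 13 · 8 · 7 · 5 = 10920.
Merge one congruence at a time:
  Start: x ≡ 0 (mod 3).
  Combine with x ≡ 12 (mod 13); new modulus lcm = 39.
    Write x = 0 + 3·t and substitute into x ≡ 12 (mod 13): 3·t ≡ 12 − 0 = 12 (mod 13).
    The inverse of 3 mod 13 is 9 (since 3·9 = 27 = 2·13 + 1), so t ≡ 9·12 = 108 ≡ 4 (mod 13).
    Then x = 0 + 3·4 = 12, valid modulo lcm(3, 13) = 39: x ≡ 12 (mod 39).
  Combine with x ≡ 0 (mod 8); new modulus lcm = 312.
    Write x = 12 + 39·t and substitute into x ≡ 0 (mod 8): 39·t ≡ 0 − 12 = -12 (mod 8).
    Reduce coefficients mod 8: 7·t ≡ 4 (mod 8).
    The inverse of 7 mod 8 is 7 (since 7·7 = 49 = 6·8 + 1), so t ≡ 7·4 = 28 ≡ 4 (mod 8).
    Then x = 12 + 39·4 = 168, valid modulo lcm(39, 8) = 312: x ≡ 168 (mod 312).
  Combine with x ≡ 6 (mod 7); new modulus lcm = 2184.
    Write x = 168 + 312·t and substitute into x ≡ 6 (mod 7): 312·t ≡ 6 − 168 = -162 (mod 7).
    Reduce coefficients mod 7: 4·t ≡ 6 (mod 7).
    The inverse of 4 mod 7 is 2 (since 4·2 = 8 = 1·7 + 1), so t ≡ 2·6 = 12 ≡ 5 (mod 7).
    Then x = 168 + 312·5 = 1728, valid modulo lcm(312, 7) = 2184: x ≡ 1728 (mod 2184).
  Combine with x ≡ 3 (mod 5); new modulus lcm = 10920.
    Write x = 1728 + 2184·t and substitute into x ≡ 3 (mod 5): 2184·t ≡ 3 − 1728 = -1725 (mod 5).
    Reduce coefficients mod 5: 4·t ≡ 0 (mod 5).
    The inverse of 4 mod 5 is 4 (since 4·4 = 16 = 3·5 + 1), so t ≡ 4·0 = 0 ≡ 0 (mod 5).
    Then x = 1728 + 2184·0 = 1728, valid modulo lcm(2184, 5) = 10920: x ≡ 1728 (mod 10920).
Verify against each original: 1728 mod 3 = 0, 1728 mod 13 = 12, 1728 mod 8 = 0, 1728 mod 7 = 6, 1728 mod 5 = 3.

x ≡ 1728 (mod 10920).


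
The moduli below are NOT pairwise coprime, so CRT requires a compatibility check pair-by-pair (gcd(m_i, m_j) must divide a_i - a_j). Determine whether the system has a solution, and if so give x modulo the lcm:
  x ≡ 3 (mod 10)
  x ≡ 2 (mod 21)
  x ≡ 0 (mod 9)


Moduli 10, 21, 9 are not pairwise coprime, so CRT works modulo lcm(m_i) when all pairwise compatibility conditions hold.
Pairwise compatibility: gcd(m_i, m_j) must divide a_i - a_j for every pair.
Merge one congruence at a time:
  Start: x ≡ 3 (mod 10).
  Combine with x ≡ 2 (mod 21): gcd(10, 21) = 1; 2 - 3 = -1, which IS divisible by 1, so compatible.
    Write x = 3 + 10·t and substitute into x ≡ 2 (mod 21): 10·t ≡ 2 − 3 = -1 (mod 21).
    Reduce coefficients mod 21: 10·t ≡ 20 (mod 21).
    The inverse of 10 mod 21 is 19 (since 10·19 = 190 = 9·21 + 1), so t ≡ 19·20 = 380 ≡ 2 (mod 21).
    Then x = 3 + 10·2 = 23, valid modulo lcm(10, 21) = 210: x ≡ 23 (mod 210).
  Combine with x ≡ 0 (mod 9): gcd(210, 9) = 3, and 0 - 23 = -23 is NOT divisible by 3.
    ⇒ system is inconsistent (no integer solution).

No solution (the system is inconsistent).


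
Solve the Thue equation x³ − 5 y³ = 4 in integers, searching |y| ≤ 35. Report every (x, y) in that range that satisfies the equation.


The equation is x³ - 5y³ = 4. For fixed y, x³ = 5·y³ + 4, so a solution requires the RHS to be a perfect cube.
Strategy: iterate y from -35 to 35, compute RHS = 5·y³ + 4, and check whether it is a (positive or negative) perfect cube.
Check small values of y:
  y = 0: RHS = 4 is not a perfect cube.
  y = 1: RHS = 9 is not a perfect cube.
  y = -1: RHS = -1 = (-1)³ ⇒ x = -1 works.
  y = 2: RHS = 44 is not a perfect cube.
  y = -2: RHS = -36 is not a perfect cube.
  y = 3: RHS = 139 is not a perfect cube.
  y = -3: RHS = -131 is not a perfect cube.
Continuing the search up to |y| = 35 finds no further solutions beyond those listed.
Collected solutions: (-1, -1).

Solutions (with |y| ≤ 35): (-1, -1).


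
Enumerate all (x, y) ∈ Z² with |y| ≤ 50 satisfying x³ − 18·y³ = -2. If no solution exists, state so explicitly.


The equation is x³ - 18y³ = -2. For fixed y, x³ = 18·y³ − 2, so a solution requires the RHS to be a perfect cube.
Strategy: iterate y from -50 to 50, compute RHS = 18·y³ − 2, and check whether it is a (positive or negative) perfect cube.
Check small values of y:
  y = 0: RHS = -2 is not a perfect cube.
  y = 1: RHS = 16 is not a perfect cube.
  y = -1: RHS = -20 is not a perfect cube.
  y = 2: RHS = 142 is not a perfect cube.
  y = -2: RHS = -146 is not a perfect cube.
  y = 3: RHS = 484 is not a perfect cube.
  y = -3: RHS = -488 is not a perfect cube.
Continuing the search up to |y| = 50 finds no solutions either.
No (x, y) in the scanned range satisfies the equation.

No integer solutions with |y| ≤ 50.


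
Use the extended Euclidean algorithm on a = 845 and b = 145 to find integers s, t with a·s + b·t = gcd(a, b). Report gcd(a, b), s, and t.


Euclidean algorithm on (845, 145) — divide until remainder is 0:
  845 = 5 · 145 + 120
  145 = 1 · 120 + 25
  120 = 4 · 25 + 20
  25 = 1 · 20 + 5
  20 = 4 · 5 + 0
gcd(845, 145) = 5.
Track Bezout coefficients alongside the remainders: start with r₀ = 845 = a·1 + b·0 (s = 1, t = 0) and r₁ = 145 = a·0 + b·1 (s = 0, t = 1); each new remainder r_{k+1} = r_{k-1} − q_k·r_k inherits s_{k+1} = s_{k-1} − q_k·s_k, t_{k+1} = t_{k-1} − q_k·t_k, so r_k = a·s_k + b·t_k at every step:
  q = 5: r = 120, s = 1 − 5·0 = 1, t = 0 − 5·1 = -5  (check: 845·1 + 145·(-5) = 120)
  q = 1: r = 25, s = 0 − 1·1 = -1, t = 1 − 1·(-5) = 6  (check: 845·(-1) + 145·6 = 25)
  q = 4: r = 20, s = 1 − 4·(-1) = 5, t = -5 − 4·6 = -29  (check: 845·5 + 145·(-29) = 20)
  q = 1: r = 5, s = -1 − 1·5 = -6, t = 6 − 1·(-29) = 35  (check: 845·(-6) + 145·35 = 5)
The row with r = 5 (the gcd) gives the Bezout coefficients s = -6, t = 35.
Result: 845 · (-6) + 145 · (35) = 5.

gcd(845, 145) = 5; s = -6, t = 35 (check: 845·(-6) + 145·35 = 5).


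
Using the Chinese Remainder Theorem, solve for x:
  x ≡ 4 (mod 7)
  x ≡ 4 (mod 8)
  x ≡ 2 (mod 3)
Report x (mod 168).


Moduli 7, 8, 3 are pairwise coprime; by CRT there is a unique solution modulo M = 7 · 8 · 3 = 168.
Solve pairwise, accumulating the modulus:
  Start with x ≡ 4 (mod 7).
  Combine with x ≡ 4 (mod 8): since gcd(7, 8) = 1, we get a unique residue mod 56.
    Write x = 4 + 7·t and substitute into x ≡ 4 (mod 8): 7·t ≡ 4 − 4 = 0 (mod 8).
    The inverse of 7 mod 8 is 7 (since 7·7 = 49 = 6·8 + 1), so t ≡ 7·0 = 0 ≡ 0 (mod 8).
    Then x = 4 + 7·0 = 4, valid modulo lcm(7, 8) = 56: x ≡ 4 (mod 56).
  Combine with x ≡ 2 (mod 3): since gcd(56, 3) = 1, we get a unique residue mod 168.
    Write x = 4 + 56·t and substitute into x ≡ 2 (mod 3): 56·t ≡ 2 − 4 = -2 (mod 3).
    Reduce coefficients mod 3: 2·t ≡ 1 (mod 3).
    The inverse of 2 mod 3 is 2 (since 2·2 = 4 = 1·3 + 1), so t ≡ 2·1 = 2 ≡ 2 (mod 3).
    Then x = 4 + 56·2 = 116, valid modulo lcm(56, 3) = 168: x ≡ 116 (mod 168).
Verify: 116 mod 7 = 4 ✓, 116 mod 8 = 4 ✓, 116 mod 3 = 2 ✓.

x ≡ 116 (mod 168).


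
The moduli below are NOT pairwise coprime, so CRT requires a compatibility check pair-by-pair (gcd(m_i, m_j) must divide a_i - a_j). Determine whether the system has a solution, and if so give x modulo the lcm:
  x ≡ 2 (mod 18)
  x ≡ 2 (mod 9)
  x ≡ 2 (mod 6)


Moduli 18, 9, 6 are not pairwise coprime, so CRT works modulo lcm(m_i) when all pairwise compatibility conditions hold.
Pairwise compatibility: gcd(m_i, m_j) must divide a_i - a_j for every pair.
Merge one congruence at a time:
  Start: x ≡ 2 (mod 18).
  Combine with x ≡ 2 (mod 9): gcd(18, 9) = 9; 2 - 2 = 0, which IS divisible by 9, so compatible.
    Write x = 2 + 18·t and substitute into x ≡ 2 (mod 9): 18·t ≡ 2 − 2 = 0 (mod 9).
    Divide the congruence (and modulus) by g = 9: 2·t ≡ 0 (mod 1).
    Modulo 1 every t works; take t = 0.
    Then x = 2 + 18·0 = 2, valid modulo lcm(18, 9) = 18: x ≡ 2 (mod 18).
  Combine with x ≡ 2 (mod 6): gcd(18, 6) = 6; 2 - 2 = 0, which IS divisible by 6, so compatible.
    Write x = 2 + 18·t and substitute into x ≡ 2 (mod 6): 18·t ≡ 2 − 2 = 0 (mod 6).
    Divide the congruence (and modulus) by g = 6: 3·t ≡ 0 (mod 1).
    Modulo 1 every t works; take t = 0.
    Then x = 2 + 18·0 = 2, valid modulo lcm(18, 6) = 18: x ≡ 2 (mod 18).
Verify: 2 mod 18 = 2, 2 mod 9 = 2, 2 mod 6 = 2.

x ≡ 2 (mod 18).


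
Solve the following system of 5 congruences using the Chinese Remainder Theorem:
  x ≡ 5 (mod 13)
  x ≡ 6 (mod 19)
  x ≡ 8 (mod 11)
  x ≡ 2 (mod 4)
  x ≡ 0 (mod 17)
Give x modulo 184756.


Product of moduli M = 13 · 19 · 11 · 4 · 17 = 184756.
Merge one congruence at a time:
  Start: x ≡ 5 (mod 13).
  Combine with x ≡ 6 (mod 19); new modulus lcm = 247.
    Write x = 5 + 13·t and substitute into x ≡ 6 (mod 19): 13·t ≡ 6 − 5 = 1 (mod 19).
    The inverse of 13 mod 19 is 3 (since 13·3 = 39 = 2·19 + 1), so t ≡ 3·1 = 3 ≡ 3 (mod 19).
    Then x = 5 + 13·3 = 44, valid modulo lcm(13, 19) = 247: x ≡ 44 (mod 247).
  Combine with x ≡ 8 (mod 11); new modulus lcm = 2717.
    Write x = 44 + 247·t and substitute into x ≡ 8 (mod 11): 247·t ≡ 8 − 44 = -36 (mod 11).
    Reduce coefficients mod 11: 5·t ≡ 8 (mod 11).
    The inverse of 5 mod 11 is 9 (since 5·9 = 45 = 4·11 + 1), so t ≡ 9·8 = 72 ≡ 6 (mod 11).
    Then x = 44 + 247·6 = 1526, valid modulo lcm(247, 11) = 2717: x ≡ 1526 (mod 2717).
  Combine with x ≡ 2 (mod 4); new modulus lcm = 10868.
    Write x = 1526 + 2717·t and substitute into x ≡ 2 (mod 4): 2717·t ≡ 2 − 1526 = -1524 (mod 4).
    Reduce coefficients mod 4: 1·t ≡ 0 (mod 4).
    So t ≡ 0 (mod 4).
    Then x = 1526 + 2717·0 = 1526, valid modulo lcm(2717, 4) = 10868: x ≡ 1526 (mod 10868).
  Combine with x ≡ 0 (mod 17); new modulus lcm = 184756.
    Write x = 1526 + 10868·t and substitute into x ≡ 0 (mod 17): 10868·t ≡ 0 − 1526 = -1526 (mod 17).
    Reduce coefficients mod 17: 5·t ≡ 4 (mod 17).
    The inverse of 5 mod 17 is 7 (since 5·7 = 35 = 2·17 + 1), so t ≡ 7·4 = 28 ≡ 11 (mod 17).
    Then x = 1526 + 10868·11 = 121074, valid modulo lcm(10868, 17) = 184756: x ≡ 121074 (mod 184756).
Verify against each original: 121074 mod 13 = 5, 121074 mod 19 = 6, 121074 mod 11 = 8, 121074 mod 4 = 2, 121074 mod 17 = 0.

x ≡ 121074 (mod 184756).


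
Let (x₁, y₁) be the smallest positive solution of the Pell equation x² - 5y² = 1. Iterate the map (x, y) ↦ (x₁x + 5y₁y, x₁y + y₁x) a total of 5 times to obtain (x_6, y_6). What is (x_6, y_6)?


Step 1: Find the fundamental solution (x₁, y₁) of x² - 5y² = 1.
  Expand √5 as a continued fraction. a₀ = ⌊√5⌋ = 2; iterate m_{k+1} = d_k·a_k − m_k, d_{k+1} = (5 − m_{k+1}²)/d_k, a_{k+1} = ⌊(a₀ + m_{k+1})/d_{k+1}⌋ (starting m₀ = 0, d₀ = 1), with convergents p_k = a_k·p_{k-1} + p_{k-2}, q_k = a_k·q_{k-1} + q_{k-2} (p₋₁ = 1, q₋₁ = 0):
  k = 0: a₀ = 2; p₀/q₀ = 2/1; p₀² − 5·q₀² = 4 − 5 = -1.
  k = 1: m = 2, d = 1, a = ⌊(2 + 2)/1⌋ = 4; p/q = (4·2 + 1)/(4·1 + 0) = 9/4; p² − 5·q² = 81 − 80 = 1.
  The first convergent with p² − 5·q² = 1 gives the fundamental solution (x₁, y₁) = (9, 4).
Step 2: Apply the recurrence (x_{n+1}, y_{n+1}) = (x₁x_n + 5y₁y_n, x₁y_n + y₁x_n) repeatedly.
  From (x_1, y_1) = (9, 4): x_2 = 9·9 + 5·4·4 = 161; y_2 = 9·4 + 4·9 = 72.
  From (x_2, y_2) = (161, 72): x_3 = 9·161 + 5·4·72 = 2889; y_3 = 9·72 + 4·161 = 1292.
  From (x_3, y_3) = (2889, 1292): x_4 = 9·2889 + 5·4·1292 = 51841; y_4 = 9·1292 + 4·2889 = 23184.
  From (x_4, y_4) = (51841, 23184): x_5 = 9·51841 + 5·4·23184 = 930249; y_5 = 9·23184 + 4·51841 = 416020.
  From (x_5, y_5) = (930249, 416020): x_6 = 9·930249 + 5·4·416020 = 16692641; y_6 = 9·416020 + 4·930249 = 7465176.
Step 3: Verify x_6² - 5·y_6² = 278644263554881 - 278644263554880 = 1 (should be 1). ✓

(x_1, y_1) = (9, 4); (x_6, y_6) = (16692641, 7465176).


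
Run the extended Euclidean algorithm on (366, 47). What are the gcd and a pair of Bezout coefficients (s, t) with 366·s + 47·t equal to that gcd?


Euclidean algorithm on (366, 47) — divide until remainder is 0:
  366 = 7 · 47 + 37
  47 = 1 · 37 + 10
  37 = 3 · 10 + 7
  10 = 1 · 7 + 3
  7 = 2 · 3 + 1
  3 = 3 · 1 + 0
gcd(366, 47) = 1.
Track Bezout coefficients alongside the remainders: start with r₀ = 366 = a·1 + b·0 (s = 1, t = 0) and r₁ = 47 = a·0 + b·1 (s = 0, t = 1); each new remainder r_{k+1} = r_{k-1} − q_k·r_k inherits s_{k+1} = s_{k-1} − q_k·s_k, t_{k+1} = t_{k-1} − q_k·t_k, so r_k = a·s_k + b·t_k at every step:
  q = 7: r = 37, s = 1 − 7·0 = 1, t = 0 − 7·1 = -7  (check: 366·1 + 47·(-7) = 37)
  q = 1: r = 10, s = 0 − 1·1 = -1, t = 1 − 1·(-7) = 8  (check: 366·(-1) + 47·8 = 10)
  q = 3: r = 7, s = 1 − 3·(-1) = 4, t = -7 − 3·8 = -31  (check: 366·4 + 47·(-31) = 7)
  q = 1: r = 3, s = -1 − 1·4 = -5, t = 8 − 1·(-31) = 39  (check: 366·(-5) + 47·39 = 3)
  q = 2: r = 1, s = 4 − 2·(-5) = 14, t = -31 − 2·39 = -109  (check: 366·14 + 47·(-109) = 1)
The row with r = 1 (the gcd) gives the Bezout coefficients s = 14, t = -109.
Result: 366 · (14) + 47 · (-109) = 1.

gcd(366, 47) = 1; s = 14, t = -109 (check: 366·14 + 47·(-109) = 1).


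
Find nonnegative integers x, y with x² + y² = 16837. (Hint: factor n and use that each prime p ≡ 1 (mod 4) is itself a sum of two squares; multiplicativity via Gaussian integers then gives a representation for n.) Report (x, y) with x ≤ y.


Step 1: Factor n = 16837 = 113 · 149.
Step 2: Check the mod-4 condition on each prime factor: 113 ≡ 1 (mod 4), exponent 1; 149 ≡ 1 (mod 4), exponent 1.
All primes ≡ 3 (mod 4) appear to even exponent (or don't appear), so by the two-squares theorem n IS expressible as a sum of two squares.
Step 3: Build a representation. Here n = 113 · 149 is a product of primes ≡ 1 (mod 4). Each prime p ≡ 1 (mod 4) is itself a sum of two squares; find a² by testing p − a² for a perfect square:
  113: 113 − 1² = 112, 113 − 2² = 109, 113 − 3² = 104, 113 − 4² = 97, 113 − 5² = 88, 113 − 6² = 77, 113 − 7² = 64 = 8² ⇒ 113 = 7² + 8².
  149: 149 − 1² = 148, 149 − 2² = 145, 149 − 3² = 140, 149 − 4² = 133, 149 − 5² = 124, 149 − 6² = 113, 149 − 7² = 100 = 10² ⇒ 149 = 7² + 10².
  Combine using the Brahmagupta–Fibonacci identity (a² + b²)(c² + d²) = (ac − bd)² + (ad + bc)² = (ac + bd)² + (ad − bc)²:
  113 · 149 = 16837: from (7² + 8²)(7² + 10²), take (7·7 − 8·10, 7·10 + 8·7) = (49 − 80, 70 + 56) = (-31, 126); dropping signs (only squares matter) gives (31, 126); check 31² + 126² = 961 + 15876 = 16837 ✓.
Step 4: Order so x ≤ y and verify: 31² + 126² = 961 + 15876 = 16837 = n. ✓

n = 16837 = 31² + 126² (one valid representation with x ≤ y).


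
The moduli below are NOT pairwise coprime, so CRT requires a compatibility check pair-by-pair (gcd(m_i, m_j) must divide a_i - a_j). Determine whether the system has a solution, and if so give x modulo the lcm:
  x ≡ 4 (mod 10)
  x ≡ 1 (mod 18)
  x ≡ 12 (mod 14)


Moduli 10, 18, 14 are not pairwise coprime, so CRT works modulo lcm(m_i) when all pairwise compatibility conditions hold.
Pairwise compatibility: gcd(m_i, m_j) must divide a_i - a_j for every pair.
Merge one congruence at a time:
  Start: x ≡ 4 (mod 10).
  Combine with x ≡ 1 (mod 18): gcd(10, 18) = 2, and 1 - 4 = -3 is NOT divisible by 2.
    ⇒ system is inconsistent (no integer solution).

No solution (the system is inconsistent).


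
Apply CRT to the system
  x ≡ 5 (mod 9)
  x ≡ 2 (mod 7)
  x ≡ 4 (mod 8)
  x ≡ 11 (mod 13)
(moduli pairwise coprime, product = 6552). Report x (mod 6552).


Product of moduli M = 9 · 7 · 8 · 13 = 6552.
Merge one congruence at a time:
  Start: x ≡ 5 (mod 9).
  Combine with x ≡ 2 (mod 7); new modulus lcm = 63.
    Write x = 5 + 9·t and substitute into x ≡ 2 (mod 7): 9·t ≡ 2 − 5 = -3 (mod 7).
    Reduce coefficients mod 7: 2·t ≡ 4 (mod 7).
    The inverse of 2 mod 7 is 4 (since 2·4 = 8 = 1·7 + 1), so t ≡ 4·4 = 16 ≡ 2 (mod 7).
    Then x = 5 + 9·2 = 23, valid modulo lcm(9, 7) = 63: x ≡ 23 (mod 63).
  Combine with x ≡ 4 (mod 8); new modulus lcm = 504.
    Write x = 23 + 63·t and substitute into x ≡ 4 (mod 8): 63·t ≡ 4 − 23 = -19 (mod 8).
    Reduce coefficients mod 8: 7·t ≡ 5 (mod 8).
    The inverse of 7 mod 8 is 7 (since 7·7 = 49 = 6·8 + 1), so t ≡ 7·5 = 35 ≡ 3 (mod 8).
    Then x = 23 + 63·3 = 212, valid modulo lcm(63, 8) = 504: x ≡ 212 (mod 504).
  Combine with x ≡ 11 (mod 13); new modulus lcm = 6552.
    Write x = 212 + 504·t and substitute into x ≡ 11 (mod 13): 504·t ≡ 11 − 212 = -201 (mod 13).
    Reduce coefficients mod 13: 10·t ≡ 7 (mod 13).
    The inverse of 10 mod 13 is 4 (since 10·4 = 40 = 3·13 + 1), so t ≡ 4·7 = 28 ≡ 2 (mod 13).
    Then x = 212 + 504·2 = 1220, valid modulo lcm(504, 13) = 6552: x ≡ 1220 (mod 6552).
Verify against each original: 1220 mod 9 = 5, 1220 mod 7 = 2, 1220 mod 8 = 4, 1220 mod 13 = 11.

x ≡ 1220 (mod 6552).


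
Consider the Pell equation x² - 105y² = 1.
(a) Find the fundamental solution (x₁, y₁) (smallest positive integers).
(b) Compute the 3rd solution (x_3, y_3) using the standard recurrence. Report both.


Step 1: Find the fundamental solution (x₁, y₁) of x² - 105y² = 1.
  Expand √105 as a continued fraction. a₀ = ⌊√105⌋ = 10; iterate m_{k+1} = d_k·a_k − m_k, d_{k+1} = (105 − m_{k+1}²)/d_k, a_{k+1} = ⌊(a₀ + m_{k+1})/d_{k+1}⌋ (starting m₀ = 0, d₀ = 1), with convergents p_k = a_k·p_{k-1} + p_{k-2}, q_k = a_k·q_{k-1} + q_{k-2} (p₋₁ = 1, q₋₁ = 0):
  k = 0: a₀ = 10; p₀/q₀ = 10/1; p₀² − 105·q₀² = 100 − 105 = -5.
  k = 1: m = 10, d = 5, a = ⌊(10 + 10)/5⌋ = 4; p/q = (4·10 + 1)/(4·1 + 0) = 41/4; p² − 105·q² = 1681 − 1680 = 1.
  The first convergent with p² − 105·q² = 1 gives the fundamental solution (x₁, y₁) = (41, 4).
Step 2: Apply the recurrence (x_{n+1}, y_{n+1}) = (x₁x_n + 105y₁y_n, x₁y_n + y₁x_n) repeatedly.
  From (x_1, y_1) = (41, 4): x_2 = 41·41 + 105·4·4 = 3361; y_2 = 41·4 + 4·41 = 328.
  From (x_2, y_2) = (3361, 328): x_3 = 41·3361 + 105·4·328 = 275561; y_3 = 41·328 + 4·3361 = 26892.
Step 3: Verify x_3² - 105·y_3² = 75933864721 - 75933864720 = 1 (should be 1). ✓

(x_1, y_1) = (41, 4); (x_3, y_3) = (275561, 26892).


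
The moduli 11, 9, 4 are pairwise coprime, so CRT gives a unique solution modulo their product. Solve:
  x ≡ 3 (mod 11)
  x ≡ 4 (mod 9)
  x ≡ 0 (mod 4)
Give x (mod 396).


Moduli 11, 9, 4 are pairwise coprime; by CRT there is a unique solution modulo M = 11 · 9 · 4 = 396.
Solve pairwise, accumulating the modulus:
  Start with x ≡ 3 (mod 11).
  Combine with x ≡ 4 (mod 9): since gcd(11, 9) = 1, we get a unique residue mod 99.
    Write x = 3 + 11·t and substitute into x ≡ 4 (mod 9): 11·t ≡ 4 − 3 = 1 (mod 9).
    Reduce coefficients mod 9: 2·t ≡ 1 (mod 9).
    The inverse of 2 mod 9 is 5 (since 2·5 = 10 = 1·9 + 1), so t ≡ 5·1 = 5 ≡ 5 (mod 9).
    Then x = 3 + 11·5 = 58, valid modulo lcm(11, 9) = 99: x ≡ 58 (mod 99).
  Combine with x ≡ 0 (mod 4): since gcd(99, 4) = 1, we get a unique residue mod 396.
    Write x = 58 + 99·t and substitute into x ≡ 0 (mod 4): 99·t ≡ 0 − 58 = -58 (mod 4).
    Reduce coefficients mod 4: 3·t ≡ 2 (mod 4).
    The inverse of 3 mod 4 is 3 (since 3·3 = 9 = 2·4 + 1), so t ≡ 3·2 = 6 ≡ 2 (mod 4).
    Then x = 58 + 99·2 = 256, valid modulo lcm(99, 4) = 396: x ≡ 256 (mod 396).
Verify: 256 mod 11 = 3 ✓, 256 mod 9 = 4 ✓, 256 mod 4 = 0 ✓.

x ≡ 256 (mod 396).


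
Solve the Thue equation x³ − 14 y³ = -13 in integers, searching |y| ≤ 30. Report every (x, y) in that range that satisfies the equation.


The equation is x³ - 14y³ = -13. For fixed y, x³ = 14·y³ − 13, so a solution requires the RHS to be a perfect cube.
Strategy: iterate y from -30 to 30, compute RHS = 14·y³ − 13, and check whether it is a (positive or negative) perfect cube.
Check small values of y:
  y = 0: RHS = -13 is not a perfect cube.
  y = 1: RHS = 1 = (1)³ ⇒ x = 1 works.
  y = -1: RHS = -27 = (-3)³ ⇒ x = -3 works.
  y = 2: RHS = 99 is not a perfect cube.
  y = -2: RHS = -125 = (-5)³ ⇒ x = -5 works.
  y = 3: RHS = 365 is not a perfect cube.
  y = -3: RHS = -391 is not a perfect cube.
Continuing the search up to |y| = 30 finds no further solutions beyond those listed.
Collected solutions: (1, 1), (-3, -1), (-5, -2).

Solutions (with |y| ≤ 30): (1, 1), (-3, -1), (-5, -2).


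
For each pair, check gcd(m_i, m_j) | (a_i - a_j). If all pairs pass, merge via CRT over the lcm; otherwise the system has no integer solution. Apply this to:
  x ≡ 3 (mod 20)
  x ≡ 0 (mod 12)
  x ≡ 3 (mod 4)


Moduli 20, 12, 4 are not pairwise coprime, so CRT works modulo lcm(m_i) when all pairwise compatibility conditions hold.
Pairwise compatibility: gcd(m_i, m_j) must divide a_i - a_j for every pair.
Merge one congruence at a time:
  Start: x ≡ 3 (mod 20).
  Combine with x ≡ 0 (mod 12): gcd(20, 12) = 4, and 0 - 3 = -3 is NOT divisible by 4.
    ⇒ system is inconsistent (no integer solution).

No solution (the system is inconsistent).


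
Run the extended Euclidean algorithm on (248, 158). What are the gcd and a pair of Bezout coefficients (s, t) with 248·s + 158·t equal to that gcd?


Euclidean algorithm on (248, 158) — divide until remainder is 0:
  248 = 1 · 158 + 90
  158 = 1 · 90 + 68
  90 = 1 · 68 + 22
  68 = 3 · 22 + 2
  22 = 11 · 2 + 0
gcd(248, 158) = 2.
Track Bezout coefficients alongside the remainders: start with r₀ = 248 = a·1 + b·0 (s = 1, t = 0) and r₁ = 158 = a·0 + b·1 (s = 0, t = 1); each new remainder r_{k+1} = r_{k-1} − q_k·r_k inherits s_{k+1} = s_{k-1} − q_k·s_k, t_{k+1} = t_{k-1} − q_k·t_k, so r_k = a·s_k + b·t_k at every step:
  q = 1: r = 90, s = 1 − 1·0 = 1, t = 0 − 1·1 = -1  (check: 248·1 + 158·(-1) = 90)
  q = 1: r = 68, s = 0 − 1·1 = -1, t = 1 − 1·(-1) = 2  (check: 248·(-1) + 158·2 = 68)
  q = 1: r = 22, s = 1 − 1·(-1) = 2, t = -1 − 1·2 = -3  (check: 248·2 + 158·(-3) = 22)
  q = 3: r = 2, s = -1 − 3·2 = -7, t = 2 − 3·(-3) = 11  (check: 248·(-7) + 158·11 = 2)
The row with r = 2 (the gcd) gives the Bezout coefficients s = -7, t = 11.
Result: 248 · (-7) + 158 · (11) = 2.

gcd(248, 158) = 2; s = -7, t = 11 (check: 248·(-7) + 158·11 = 2).


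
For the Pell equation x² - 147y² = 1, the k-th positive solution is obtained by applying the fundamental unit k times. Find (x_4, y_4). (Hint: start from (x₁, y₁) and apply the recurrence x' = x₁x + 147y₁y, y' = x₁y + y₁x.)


Step 1: Find the fundamental solution (x₁, y₁) of x² - 147y² = 1.
  Expand √147 as a continued fraction. a₀ = ⌊√147⌋ = 12; iterate m_{k+1} = d_k·a_k − m_k, d_{k+1} = (147 − m_{k+1}²)/d_k, a_{k+1} = ⌊(a₀ + m_{k+1})/d_{k+1}⌋ (starting m₀ = 0, d₀ = 1), with convergents p_k = a_k·p_{k-1} + p_{k-2}, q_k = a_k·q_{k-1} + q_{k-2} (p₋₁ = 1, q₋₁ = 0):
  k = 0: a₀ = 12; p₀/q₀ = 12/1; p₀² − 147·q₀² = 144 − 147 = -3.
  k = 1: m = 12, d = 3, a = ⌊(12 + 12)/3⌋ = 8; p/q = (8·12 + 1)/(8·1 + 0) = 97/8; p² − 147·q² = 9409 − 9408 = 1.
  The first convergent with p² − 147·q² = 1 gives the fundamental solution (x₁, y₁) = (97, 8).
Step 2: Apply the recurrence (x_{n+1}, y_{n+1}) = (x₁x_n + 147y₁y_n, x₁y_n + y₁x_n) repeatedly.
  From (x_1, y_1) = (97, 8): x_2 = 97·97 + 147·8·8 = 18817; y_2 = 97·8 + 8·97 = 1552.
  From (x_2, y_2) = (18817, 1552): x_3 = 97·18817 + 147·8·1552 = 3650401; y_3 = 97·1552 + 8·18817 = 301080.
  From (x_3, y_3) = (3650401, 301080): x_4 = 97·3650401 + 147·8·301080 = 708158977; y_4 = 97·301080 + 8·3650401 = 58407968.
Step 3: Verify x_4² - 147·y_4² = 501489136705686529 - 501489136705686528 = 1 (should be 1). ✓

(x_1, y_1) = (97, 8); (x_4, y_4) = (708158977, 58407968).


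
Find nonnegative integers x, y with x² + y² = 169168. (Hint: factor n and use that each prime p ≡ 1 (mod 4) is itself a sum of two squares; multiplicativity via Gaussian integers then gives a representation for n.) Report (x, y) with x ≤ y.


Step 1: Factor n = 169168 = 2^4 · 97 · 109.
Step 2: Check the mod-4 condition on each prime factor: 2 = 2 (special); 97 ≡ 1 (mod 4), exponent 1; 109 ≡ 1 (mod 4), exponent 1.
All primes ≡ 3 (mod 4) appear to even exponent (or don't appear), so by the two-squares theorem n IS expressible as a sum of two squares.
Step 3: Build a representation. Group n = k² · m with k = 4 and m = 97 · 109 = 10573 (a product of primes ≡ 1 (mod 4)); a representation of m scales to one of n via (k·x)² + (k·y)² = k²(x² + y²). Each prime p ≡ 1 (mod 4) is itself a sum of two squares; find a² by testing p − a² for a perfect square:
  97: 97 − 1² = 96, 97 − 2² = 93, 97 − 3² = 88, 97 − 4² = 81 = 9² ⇒ 97 = 4² + 9².
  109: 109 − 1² = 108, 109 − 2² = 105, 109 − 3² = 100 = 10² ⇒ 109 = 3² + 10².
  Combine using the Brahmagupta–Fibonacci identity (a² + b²)(c² + d²) = (ac − bd)² + (ad + bc)² = (ac + bd)² + (ad − bc)²:
  97 · 109 = 10573: from (4² + 9²)(3² + 10²), take (4·3 − 9·10, 4·10 + 9·3) = (12 − 90, 40 + 27) = (-78, 67); dropping signs (only squares matter) gives (78, 67); check 78² + 67² = 6084 + 4489 = 10573 ✓.
  Scale by k = 4: (4·78, 4·67) = (312, 268).
Step 4: Order so x ≤ y and verify: 268² + 312² = 71824 + 97344 = 169168 = n. ✓

n = 169168 = 268² + 312² (one valid representation with x ≤ y).
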